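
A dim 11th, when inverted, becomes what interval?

A5

First reduce the compound diminished eleventh to its simple form, a diminished fourth.
The rule of nine gives the new number: 9 − 4 = 5, so a fourth becomes a fifth.
And diminished becomes augmented under inversion, so we get an augmented fifth.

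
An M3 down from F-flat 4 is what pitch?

The third takes the letter from F down to D.
A major third spans 4 semitones, so from Fb4 the target pitch is Dbb4.

D-double-flat 4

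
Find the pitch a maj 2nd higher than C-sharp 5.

Counting two letter names up from C lands on D.
Moving 2 semitones up from C#5 (the size of a major second) reaches D#5.

D-sharp 5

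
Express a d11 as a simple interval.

Take out an octave (7 from the number): 11 − 7 = 4.
That makes a diminished eleventh a compound diminished fourth — an octave plus a diminished fourth.

diminished fourth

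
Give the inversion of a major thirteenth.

m3

First reduce the compound major thirteenth to its simple form, a major sixth.
Inverted interval numbers add to nine, so a sixth pairs with a third (6 + 3 = 9).
And major becomes minor under inversion, so we get a minor third.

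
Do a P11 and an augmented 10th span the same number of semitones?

Yes

Both span 17 semitones: a perfect eleventh and an augmented tenth are the same chromatic distance.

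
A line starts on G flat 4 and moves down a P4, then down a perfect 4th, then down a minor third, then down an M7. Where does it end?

G flat 2

A perfect fourth down from Gb4 is Db4.
Db4 down a perfect fourth → Ab3 (5 semitones).
Ab3 down a minor third → F3 (3 semitones).
F3 down a major seventh → Gb2 (11 semitones).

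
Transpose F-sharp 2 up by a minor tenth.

Counting three letter names plus an octave up from F lands on A.
A minor tenth is 15 semitones; 15 semitones up from F#2 gives A3.

A 3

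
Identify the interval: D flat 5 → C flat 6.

D to C spans seven letter names (D-E-F-G-A-B-C): a seventh.
At 10 semitones, Db5→Cb6 falls one short of a major seventh: minor.

m7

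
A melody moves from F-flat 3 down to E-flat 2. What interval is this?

minor ninth

Descending from Fb3 to Eb2 is the same interval as ascending Eb2 to Fb3.
E to F spans two letter names (E-F), plus an octave: a ninth.
At 13 semitones, Eb2→Fb3 falls one short of a major ninth: minor.
(Equivalently, a compound minor second: a minor second plus an octave.)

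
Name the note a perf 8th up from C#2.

For an octave the letter name doesn't change: still C, an octave up.
A perfect octave is 12 semitones; 12 semitones up from C#2 gives C#3.

C#3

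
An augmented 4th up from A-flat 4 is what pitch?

D 5

Counting four letter names up from A lands on D.
An augmented fourth is 6 semitones; 6 semitones up from Ab4 gives D5.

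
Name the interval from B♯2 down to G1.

augmented tenth

Descending from B#2 to G1 is the same interval as ascending G1 to B#2.
G to B spans three letter names (G-A-B), plus an octave, so the interval is some kind of tenth.
G1 to B#2 spans 17 semitones — one semitone wider than the major tenth (16) — giving an augmented tenth.
(Equivalently, a compound augmented third: an augmented third plus an octave.)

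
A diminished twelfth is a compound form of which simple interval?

Each octave removed subtracts seven from the number: 12 − 7 = 5.
Quality carries through unchanged, so the simple form is a diminished fifth.

d5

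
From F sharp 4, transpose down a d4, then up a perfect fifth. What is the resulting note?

G double-sharp 4

Down a diminished fourth from F#4: C##4 (4 semitones down).
C##4 up a perfect fifth → G##4 (7 semitones).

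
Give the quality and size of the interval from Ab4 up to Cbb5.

A to C spans three letter names (A-B-C): a third.
The major third is 4 semitones; here we have 2, two semitones narrower: diminished.

diminished 3rd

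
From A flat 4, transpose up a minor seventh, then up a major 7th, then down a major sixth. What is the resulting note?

A minor seventh up from Ab4 is Gb5.
Up a major seventh from Gb5: F6 (11 semitones up).
Down a major sixth from F6: Ab5 (9 semitones down).

A flat 5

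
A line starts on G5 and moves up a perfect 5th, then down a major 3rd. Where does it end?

Bb5

G5 up a perfect fifth → D6 (7 semitones).
A major third down from D6 is Bb5.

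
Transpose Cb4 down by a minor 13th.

Eb2

Six letters down from C (plus an octave) reaches E.
A minor thirteenth spans 20 semitones, so from Cb4 the target pitch is Eb2.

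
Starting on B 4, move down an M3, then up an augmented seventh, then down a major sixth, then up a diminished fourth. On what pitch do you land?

Down a major third from B4: G4 (4 semitones down).
G4 up an augmented seventh → F##5 (12 semitones).
F##5 down a major sixth → A#4 (9 semitones).
A diminished fourth up from A#4 is D5.

D 5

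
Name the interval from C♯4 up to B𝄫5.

dd14

C to B spans seven letter names (C-D-E-F-G-A-B), plus an octave: a fourteenth.
A major fourteenth would be 23 semitones; C#4 to Bbb5 is 20, three semitones narrower, so the interval is doubly diminished.
(Equivalently, a compound doubly diminished seventh: a doubly diminished seventh plus an octave.)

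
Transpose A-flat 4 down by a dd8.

An octave keeps the letter name A, an octave down from A.
A doubly diminished octave is 10 semitones; 10 semitones down from Ab4 gives A#3.

A-sharp 3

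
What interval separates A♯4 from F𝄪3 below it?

minor 10th

Descending from A#4 to F##3 is the same interval as ascending F##3 to A#4.
F to A spans three letter names (F-G-A), plus an octave — that makes it a tenth of some quality.
At 15 semitones, F##3→A#4 falls one short of a major tenth: minor.
(Equivalently, a compound minor third: a minor third plus an octave.)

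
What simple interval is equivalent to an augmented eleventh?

Each octave removed subtracts seven from the number: 11 − 7 = 4.
That makes an augmented eleventh a compound augmented fourth — an octave plus an augmented fourth.

augmented 4th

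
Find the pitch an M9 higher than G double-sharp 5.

Counting two letter names plus an octave up from G lands on A.
Moving 14 semitones up from G##5 (the size of a major ninth) reaches A##6.

A double-sharp 6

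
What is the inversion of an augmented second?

d7

The rule of nine gives the new number: 9 − 2 = 7, so a second becomes a seventh.
Quality inverts too: augmented becomes diminished. That makes the inversion a diminished seventh.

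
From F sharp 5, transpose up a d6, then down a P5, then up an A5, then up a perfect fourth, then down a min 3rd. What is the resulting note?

E 6

F#5 up a diminished sixth → Db6 (7 semitones).
A perfect fifth down from Db6 is Gb5.
An augmented fifth up from Gb5 is D6.
A perfect fourth up from D6 is G6.
A minor third down from G6 is E6.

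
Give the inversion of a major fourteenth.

First reduce the compound major fourteenth to its simple form, a major seventh.
The rule of nine gives the new number: 9 − 7 = 2, so a seventh becomes a second.
And major becomes minor under inversion, so we get a minor second.

minor second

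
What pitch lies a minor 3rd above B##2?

Three letter names up from B: D.
Moving 3 semitones up from B##2 (the size of a minor third) reaches D##3.

D##3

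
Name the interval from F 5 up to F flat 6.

F to F is the same letter name, plus an octave — that makes it an octave of some quality.
A perfect octave would be 12 semitones; F5 to Fb6 is 11, one semitone narrower, so the interval is diminished.

diminished octave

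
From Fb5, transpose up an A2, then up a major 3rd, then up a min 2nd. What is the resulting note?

Fb5 up an augmented second → G5 (3 semitones).
A major third up from G5 is B5.
B5 up a minor second → C6 (1 semitone).

C6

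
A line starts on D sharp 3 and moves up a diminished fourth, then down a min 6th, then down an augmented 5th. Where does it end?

D#3 up a diminished fourth → G3 (4 semitones).
Down a minor sixth from G3: B2 (8 semitones down).
An augmented fifth down from B2 is Eb2.

E flat 2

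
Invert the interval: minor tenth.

major 6th

First reduce the compound minor tenth to its simple form, a minor third.
The rule of nine gives the new number: 9 − 3 = 6, so a third becomes a sixth.
The quality also flips — minor becomes major — giving a major sixth.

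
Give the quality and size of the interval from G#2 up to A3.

G to A spans two letter names (G-A), plus an octave: a ninth.
A major ninth would be 14 semitones, but G#2 to A3 is 13 — one semitone narrower, making it a minor ninth.
(Equivalently, a compound minor second: a minor second plus an octave.)

minor ninth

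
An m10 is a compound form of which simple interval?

Each octave removed subtracts seven from the number: 10 − 7 = 3.
So a minor tenth is an octave plus a minor third. The quality is unchanged.

minor third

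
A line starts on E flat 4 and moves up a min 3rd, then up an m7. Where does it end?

F flat 5

A minor third up from Eb4 is Gb4.
Gb4 up a minor seventh → Fb5 (10 semitones).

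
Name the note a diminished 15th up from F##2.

F#4

For a fifteenth the letter name doesn't change: still F, two octaves up.
A diminished fifteenth spans 23 semitones, so from F##2 the target pitch is F#4.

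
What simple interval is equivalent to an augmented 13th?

Each octave removed subtracts seven from the number: 13 − 7 = 6.
So an augmented thirteenth is an octave plus an augmented sixth. The quality is unchanged.

A6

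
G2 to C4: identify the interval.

G to C spans four letter names (G-A-B-C), plus an octave: an eleventh.
The perfect eleventh spans 17 semitones, and G2 to C4 is exactly 17 semitones — so this is a perfect eleventh.
(Equivalently, a compound perfect fourth: a perfect fourth plus an octave.)

P11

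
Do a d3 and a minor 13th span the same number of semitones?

2 semitones (diminished third) vs 20 semitones (minor thirteenth): not equal.

No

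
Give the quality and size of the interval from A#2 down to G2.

augmented second

Descending from A#2 to G2 is the same interval as ascending G2 to A#2.
G to A spans two letter names (G-A), so the interval is some kind of second.
G2 to A#2 spans 3 semitones — one semitone wider than the major second (2) — giving an augmented second.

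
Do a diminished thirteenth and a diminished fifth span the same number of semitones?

A diminished thirteenth spans 19 semitones; a diminished fifth spans 6 semitones. They differ by 13.

No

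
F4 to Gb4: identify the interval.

minor 2nd

F to G spans two letter names (F-G) — that makes it a second of some quality.
At 1 semitone, F4→Gb4 falls one short of a major second: minor.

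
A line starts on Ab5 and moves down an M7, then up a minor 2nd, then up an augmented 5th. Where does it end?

Down a major seventh from Ab5: Bbb4 (11 semitones down).
Bbb4 up a minor second → Cbb5 (1 semitone).
Cbb5 up an augmented fifth → Gb5 (8 semitones).

Gb5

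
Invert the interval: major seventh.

minor second

Interval numbers invert to sum to nine: 7 + 2 = 9, so a seventh inverts to a second.
And major becomes minor under inversion, so we get a minor second.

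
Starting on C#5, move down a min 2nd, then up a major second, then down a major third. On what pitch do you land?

C#5 down a minor second → B#4 (1 semitone).
Up a major second from B#4: C##5 (2 semitones up).
A major third down from C##5 is A#4.

A#4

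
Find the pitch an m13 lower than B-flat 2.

Counting six letter names plus an octave down from B lands on D.
A minor thirteenth spans 20 semitones, so from Bb2 the target pitch is D1.

D 1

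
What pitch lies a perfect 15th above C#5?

C#7

For a fifteenth the letter name doesn't change: still C, two octaves up.
Moving 24 semitones up from C#5 (the size of a perfect fifteenth) reaches C#7.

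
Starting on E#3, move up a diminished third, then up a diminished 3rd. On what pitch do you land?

A diminished third up from E#3 is G3.
Up a diminished third from G3: Bbb3 (2 semitones up).

Bbb3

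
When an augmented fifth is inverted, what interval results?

The rule of nine gives the new number: 9 − 5 = 4, so a fifth becomes a fourth.
The quality also flips — augmented becomes diminished — giving a diminished fourth.

diminished 4th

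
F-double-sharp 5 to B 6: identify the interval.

F to B spans four letter names (F-G-A-B), plus an octave: an eleventh.
A perfect eleventh would be 17 semitones; F##5 to B6 is 16, one semitone narrower, so the interval is diminished.
(Equivalently, a compound diminished fourth: a diminished fourth plus an octave.)

diminished eleventh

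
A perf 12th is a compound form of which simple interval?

Take out an octave (7 from the number): 12 − 7 = 5.
That makes a perfect twelfth a compound perfect fifth — an octave plus a perfect fifth.

perfect fifth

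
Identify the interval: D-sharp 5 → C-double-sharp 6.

D to C spans seven letter names (D-E-F-G-A-B-C): a seventh.
D#5 to C##6 is 11 semitones, matching the major seventh exactly, so the quality is major.

major seventh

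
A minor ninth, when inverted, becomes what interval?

First reduce the compound minor ninth to its simple form, a minor second.
Interval numbers invert to sum to nine: 2 + 7 = 9, so a second inverts to a seventh.
Quality inverts too: minor becomes major. That makes the inversion a major seventh.

major seventh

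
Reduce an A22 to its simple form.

Take out 2 octaves (14 from the number): 22 − 14 = 8.
Quality carries through unchanged, so the simple form is an augmented octave.

A8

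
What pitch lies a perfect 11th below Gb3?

The eleventh's letter: G down four letter names plus an octave → D.
Moving 17 semitones down from Gb3 (the size of a perfect eleventh) reaches Db2.

Db2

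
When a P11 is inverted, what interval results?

First reduce the compound perfect eleventh to its simple form, a perfect fourth.
Inverted interval numbers add to nine, so a fourth pairs with a fifth (4 + 5 = 9).
The quality also flips — perfect stays perfect — giving a perfect fifth.

perfect fifth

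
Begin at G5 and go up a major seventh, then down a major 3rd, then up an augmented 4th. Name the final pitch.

G5 up a major seventh → F#6 (11 semitones).
Down a major third from F#6: D6 (4 semitones down).
Up an augmented fourth from D6: G#6 (6 semitones up).

G#6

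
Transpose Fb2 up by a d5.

Cbb3

Five letter names up from F: C.
A diminished fifth spans 6 semitones, so from Fb2 the target pitch is Cbb3.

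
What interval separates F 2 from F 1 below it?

perfect octave

Descending from F2 to F1 is the same interval as ascending F1 to F2.
F to F is the same letter name, plus an octave, so the interval is some kind of octave.
The perfect octave spans 12 semitones, and F1 to F2 is exactly 12 semitones — so this is a perfect octave.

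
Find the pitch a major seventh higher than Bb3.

A4

Counting seven letter names up from B lands on A.
Moving 11 semitones up from Bb3 (the size of a major seventh) reaches A4.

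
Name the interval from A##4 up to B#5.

minor 9th

A to B spans two letter names (A-B), plus an octave, so the interval is some kind of ninth.
At 13 semitones, A##4→B#5 falls one short of a major ninth: minor.
(Equivalently, a compound minor second: a minor second plus an octave.)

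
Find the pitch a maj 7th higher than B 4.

Seven letter names up from B: A.
A major seventh is 11 semitones; 11 semitones up from B4 gives A#5.

A-sharp 5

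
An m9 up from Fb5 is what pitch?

Two letters up from F (plus an octave) reaches G.
Moving 13 semitones up from Fb5 (the size of a minor ninth) reaches Gbb6.

Gbb6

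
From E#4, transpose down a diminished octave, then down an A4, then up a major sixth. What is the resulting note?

Down a diminished octave from E#4: E##3 (11 semitones down).
An augmented fourth down from E##3 is B#2.
Up a major sixth from B#2: G##3 (9 semitones up).

G##3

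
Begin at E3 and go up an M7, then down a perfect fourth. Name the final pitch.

A#3

Up a major seventh from E3: D#4 (11 semitones up).
A perfect fourth down from D#4 is A#3.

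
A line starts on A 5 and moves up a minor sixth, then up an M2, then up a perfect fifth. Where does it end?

A minor sixth up from A5 is F6.
Up a major second from F6: G6 (2 semitones up).
Up a perfect fifth from G6: D7 (7 semitones up).

D 7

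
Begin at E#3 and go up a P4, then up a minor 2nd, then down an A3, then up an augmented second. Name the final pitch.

E#3 up a perfect fourth → A#3 (5 semitones).
Up a minor second from A#3: B3 (1 semitone up).
An augmented third down from B3 is Gb3.
An augmented second up from Gb3 is A3.

A3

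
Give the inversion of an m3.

major 6th

Inverted interval numbers add to nine, so a third pairs with a sixth (3 + 6 = 9).
Quality inverts too: minor becomes major. That makes the inversion a major sixth.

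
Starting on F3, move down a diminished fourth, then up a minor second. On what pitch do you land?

D3

Down a diminished fourth from F3: C#3 (4 semitones down).
Up a minor second from C#3: D3 (1 semitone up).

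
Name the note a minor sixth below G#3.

B#2

The sixth takes the letter from G down to B.
A minor sixth spans 8 semitones, so from G#3 the target pitch is B#2.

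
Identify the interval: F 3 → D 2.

Descending from F3 to D2 is the same interval as ascending D2 to F3.
D to F spans three letter names (D-E-F), plus an octave, so the interval is some kind of tenth.
D2 to F3 is 15 semitones, a half step short of the major tenth (16), so this is minor.
(Equivalently, a compound minor third: a minor third plus an octave.)

m10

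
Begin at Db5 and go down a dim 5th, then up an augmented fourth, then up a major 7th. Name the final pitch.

A diminished fifth down from Db5 is G4.
Up an augmented fourth from G4: C#5 (6 semitones up).
Up a major seventh from C#5: B#5 (11 semitones up).

B#5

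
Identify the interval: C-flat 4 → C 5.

augmented octave

C to C is the same letter name, plus an octave, so the interval is some kind of octave.
Cb4 to C5 spans 13 semitones — one semitone wider than the perfect octave (12) — giving an augmented octave.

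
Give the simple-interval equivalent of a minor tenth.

m3

Subtracting seven from the interval number removes an octave: 10 − 7 = 3.
Quality carries through unchanged, so the simple form is a minor third.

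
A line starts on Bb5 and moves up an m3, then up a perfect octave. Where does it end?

Db7

Bb5 up a minor third → Db6 (3 semitones).
Up a perfect octave from Db6: Db7 (12 semitones up).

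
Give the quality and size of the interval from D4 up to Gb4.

D to G spans four letter names (D-E-F-G): a fourth.
A perfect fourth would be 5 semitones; D4 to Gb4 is 4, one semitone narrower, so the interval is diminished.

diminished fourth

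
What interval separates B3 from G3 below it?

Descending from B3 to G3 is the same interval as ascending G3 to B3.
G to B spans three letter names (G-A-B) — that makes it a third of some quality.
The major third spans 4 semitones, and G3 to B3 is exactly 4 semitones — so this is a major third.

major 3rd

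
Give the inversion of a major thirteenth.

First reduce the compound major thirteenth to its simple form, a major sixth.
Interval numbers invert to sum to nine: 6 + 3 = 9, so a sixth inverts to a third.
Quality inverts too: major becomes minor. That makes the inversion a minor third.

m3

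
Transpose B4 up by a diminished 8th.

Bb5

The letter stays B (same as the start), shifted an octave up.
A diminished octave spans 11 semitones, so from B4 the target pitch is Bb5.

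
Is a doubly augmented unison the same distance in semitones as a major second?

Both span 2 semitones: a doubly augmented unison and a major second are the same chromatic distance.

Yes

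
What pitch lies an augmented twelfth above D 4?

A sharp 5

Five letters up from D (plus an octave) reaches A.
Moving 20 semitones up from D4 (the size of an augmented twelfth) reaches A#5.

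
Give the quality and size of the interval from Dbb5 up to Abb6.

D to A spans five letter names (D-E-F-G-A), plus an octave, so the interval is some kind of twelfth.
Dbb5 to Abb6 is 19 semitones, matching the perfect twelfth exactly, so the quality is perfect.
(Equivalently, a compound perfect fifth: a perfect fifth plus an octave.)

perfect twelfth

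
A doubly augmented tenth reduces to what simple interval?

doubly augmented 3rd

Subtracting seven from the interval number removes an octave: 10 − 7 = 3.
That makes a doubly augmented tenth a compound doubly augmented third — an octave plus a doubly augmented third.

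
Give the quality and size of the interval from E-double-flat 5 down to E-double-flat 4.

Descending from Ebb5 to Ebb4 is the same interval as ascending Ebb4 to Ebb5.
E to E is the same letter name, plus an octave — that makes it an octave of some quality.
Ebb4 to Ebb5 is 12 semitones, matching the perfect octave exactly, so the quality is perfect.

perfect 8th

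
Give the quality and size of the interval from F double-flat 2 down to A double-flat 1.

minor sixth

Descending from Fbb2 to Abb1 is the same interval as ascending Abb1 to Fbb2.
A to F spans six letter names (A-B-C-D-E-F): a sixth.
At 8 semitones, Abb1→Fbb2 falls one short of a major sixth: minor.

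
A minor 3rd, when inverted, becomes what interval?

major sixth

Interval numbers invert to sum to nine: 3 + 6 = 9, so a third inverts to a sixth.
The quality also flips — minor becomes major — giving a major sixth.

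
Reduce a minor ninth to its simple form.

m2

Take out an octave (7 from the number): 9 − 7 = 2.
Quality carries through unchanged, so the simple form is a minor second.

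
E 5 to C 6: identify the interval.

E to C spans six letter names (E-F-G-A-B-C) — that makes it a sixth of some quality.
A major sixth would be 9 semitones, but E5 to C6 is 8 — one semitone narrower, making it a minor sixth.

minor sixth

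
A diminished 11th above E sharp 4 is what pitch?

The eleventh's letter: E up four letter names plus an octave → A.
A diminished eleventh spans 16 semitones, so from E#4 the target pitch is A5.

A 5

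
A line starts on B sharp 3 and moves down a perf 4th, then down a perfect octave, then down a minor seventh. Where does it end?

G double-sharp 1

A perfect fourth down from B#3 is F##3.
A perfect octave down from F##3 is F##2.
Down a minor seventh from F##2: G##1 (10 semitones down).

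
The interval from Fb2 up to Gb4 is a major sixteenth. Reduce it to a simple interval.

M2

Take out 2 octaves (14 from the number): 16 − 14 = 2.
Quality carries through unchanged, so the simple form is a major second.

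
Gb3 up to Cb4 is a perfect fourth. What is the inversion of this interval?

The rule of nine gives the new number: 9 − 4 = 5, so a fourth becomes a fifth.
Quality inverts too: perfect stays perfect. That makes the inversion a perfect fifth.

P5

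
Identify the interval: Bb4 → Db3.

major thirteenth

Descending from Bb4 to Db3 is the same interval as ascending Db3 to Bb4.
D to B spans six letter names (D-E-F-G-A-B), plus an octave, so the interval is some kind of thirteenth.
Db3 to Bb4 is 21 semitones, matching the major thirteenth exactly, so the quality is major.
(Equivalently, a compound major sixth: a major sixth plus an octave.)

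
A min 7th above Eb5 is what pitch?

The seventh takes the letter from E up to D.
A minor seventh spans 10 semitones, so from Eb5 the target pitch is Db6.

Db6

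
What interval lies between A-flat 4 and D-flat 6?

perfect 11th

A to D spans four letter names (A-B-C-D), plus an octave: an eleventh.
Ab4 to Db6 is 17 semitones, matching the perfect eleventh exactly, so the quality is perfect.
(Equivalently, a compound perfect fourth: a perfect fourth plus an octave.)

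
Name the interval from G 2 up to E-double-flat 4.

diminished thirteenth

G to E spans six letter names (G-A-B-C-D-E), plus an octave: a thirteenth.
G2 to Ebb4 spans 19 semitones — two semitones narrower than the major thirteenth (21) — giving a diminished thirteenth.
(Equivalently, a compound diminished sixth: a diminished sixth plus an octave.)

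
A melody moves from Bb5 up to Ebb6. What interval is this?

diminished fourth

B to E spans four letter names (B-C-D-E): a fourth.
A perfect fourth would be 5 semitones; Bb5 to Ebb6 is 4, one semitone narrower, so the interval is diminished.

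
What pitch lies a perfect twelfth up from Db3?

Five letters up from D (plus an octave) reaches A.
A perfect twelfth is 19 semitones; 19 semitones up from Db3 gives Ab4.

Ab4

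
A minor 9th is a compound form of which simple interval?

Subtracting seven from the interval number removes an octave: 9 − 7 = 2.
So a minor ninth is an octave plus a minor second. The quality is unchanged.

minor second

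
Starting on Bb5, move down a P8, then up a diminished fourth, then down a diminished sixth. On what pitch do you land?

Bb5 down a perfect octave → Bb4 (12 semitones).
Up a diminished fourth from Bb4: Ebb5 (4 semitones up).
Ebb5 down a diminished sixth → G4 (7 semitones).

G4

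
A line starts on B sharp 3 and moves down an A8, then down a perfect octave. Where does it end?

B 1

An augmented octave down from B#3 is B2.
B2 down a perfect octave → B1 (12 semitones).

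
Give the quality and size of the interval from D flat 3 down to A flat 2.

P4

Descending from Db3 to Ab2 is the same interval as ascending Ab2 to Db3.
A to D spans four letter names (A-B-C-D): a fourth.
Ab2 to Db3 is 5 semitones, matching the perfect fourth exactly, so the quality is perfect.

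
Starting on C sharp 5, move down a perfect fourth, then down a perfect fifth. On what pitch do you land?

C sharp 4

A perfect fourth down from C#5 is G#4.
G#4 down a perfect fifth → C#4 (7 semitones).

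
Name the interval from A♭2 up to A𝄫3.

diminished 8th

A to A is the same letter name, plus an octave: an octave.
A perfect octave would be 12 semitones; Ab2 to Abb3 is 11, one semitone narrower, so the interval is diminished.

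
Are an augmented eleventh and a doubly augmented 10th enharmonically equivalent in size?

Both span 18 semitones: an augmented eleventh and a doubly augmented tenth are the same chromatic distance.

Yes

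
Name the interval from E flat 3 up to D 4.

major seventh

E to D spans seven letter names (E-F-G-A-B-C-D): a seventh.
The major seventh spans 11 semitones, and Eb3 to D4 is exactly 11 semitones — so this is a major seventh.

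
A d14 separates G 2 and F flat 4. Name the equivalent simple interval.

diminished 7th

Take out an octave (7 from the number): 14 − 7 = 7.
So a diminished fourteenth is an octave plus a diminished seventh. The quality is unchanged.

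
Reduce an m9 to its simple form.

minor second

Take out an octave (7 from the number): 9 − 7 = 2.
Quality carries through unchanged, so the simple form is a minor second.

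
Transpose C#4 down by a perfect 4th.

G#3

The fourth takes the letter from C down to G.
Moving 5 semitones down from C#4 (the size of a perfect fourth) reaches G#3.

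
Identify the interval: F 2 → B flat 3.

perfect 11th

F to B spans four letter names (F-G-A-B), plus an octave: an eleventh.
F2 to Bb3 is 17 semitones, matching the perfect eleventh exactly, so the quality is perfect.
(Equivalently, a compound perfect fourth: a perfect fourth plus an octave.)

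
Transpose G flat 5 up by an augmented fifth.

D 6

The fifth takes the letter from G up to D.
An augmented fifth spans 8 semitones, so from Gb5 the target pitch is D6.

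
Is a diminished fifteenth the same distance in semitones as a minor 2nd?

23 semitones (diminished fifteenth) vs 1 semitone (minor second): not equal.

No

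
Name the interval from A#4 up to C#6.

A to C spans three letter names (A-B-C), plus an octave — that makes it a tenth of some quality.
A#4 to C#6 is 15 semitones, a half step short of the major tenth (16), so this is minor.
(Equivalently, a compound minor third: a minor third plus an octave.)

minor tenth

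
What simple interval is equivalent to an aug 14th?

Take out an octave (7 from the number): 14 − 7 = 7.
That makes an augmented fourteenth a compound augmented seventh — an octave plus an augmented seventh.

augmented seventh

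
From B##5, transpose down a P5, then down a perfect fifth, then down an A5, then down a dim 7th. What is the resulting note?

E##3

Down a perfect fifth from B##5: E##5 (7 semitones down).
E##5 down a perfect fifth → A##4 (7 semitones).
An augmented fifth down from A##4 is D#4.
Down a diminished seventh from D#4: E##3 (9 semitones down).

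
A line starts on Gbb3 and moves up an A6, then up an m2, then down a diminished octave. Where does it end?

Up an augmented sixth from Gbb3: Eb4 (10 semitones up).
Eb4 up a minor second → Fb4 (1 semitone).
Fb4 down a diminished octave → F3 (11 semitones).

F3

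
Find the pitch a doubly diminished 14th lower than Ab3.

B#1

Counting seven letter names plus an octave down from A lands on B.
A doubly diminished fourteenth is 20 semitones; 20 semitones down from Ab3 gives B#1.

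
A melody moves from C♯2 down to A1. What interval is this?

major 3rd

Descending from C#2 to A1 is the same interval as ascending A1 to C#2.
A to C spans three letter names (A-B-C): a third.
The major third spans 4 semitones, and A1 to C#2 is exactly 4 semitones — so this is a major third.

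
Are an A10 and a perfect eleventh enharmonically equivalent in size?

An augmented tenth spans 17 semitones, and a perfect eleventh also spans 17 semitones — they're enharmonic.

Yes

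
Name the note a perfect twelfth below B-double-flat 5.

Five letters down from B (plus an octave) reaches E.
Moving 19 semitones down from Bbb5 (the size of a perfect twelfth) reaches Ebb4.

E-double-flat 4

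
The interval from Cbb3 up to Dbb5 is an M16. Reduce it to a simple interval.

major second

Take out 2 octaves (14 from the number): 16 − 14 = 2.
Quality carries through unchanged, so the simple form is a major second.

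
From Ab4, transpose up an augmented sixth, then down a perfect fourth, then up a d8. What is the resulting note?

Ab4 up an augmented sixth → F#5 (10 semitones).
F#5 down a perfect fourth → C#5 (5 semitones).
C#5 up a diminished octave → C6 (11 semitones).

C6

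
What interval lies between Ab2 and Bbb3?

A to B spans two letter names (A-B), plus an octave: a ninth.
Ab2 to Bbb3 is 13 semitones, a half step short of the major ninth (14), so this is minor.
(Equivalently, a compound minor second: a minor second plus an octave.)

minor 9th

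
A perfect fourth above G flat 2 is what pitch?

C flat 3

The fourth takes the letter from G up to C.
Moving 5 semitones up from Gb2 (the size of a perfect fourth) reaches Cb3.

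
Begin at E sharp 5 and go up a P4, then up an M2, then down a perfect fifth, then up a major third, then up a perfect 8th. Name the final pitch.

A perfect fourth up from E#5 is A#5.
A#5 up a major second → B#5 (2 semitones).
Down a perfect fifth from B#5: E#5 (7 semitones down).
E#5 up a major third → G##5 (4 semitones).
Up a perfect octave from G##5: G##6 (12 semitones up).

G double-sharp 6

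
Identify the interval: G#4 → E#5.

major sixth

G to E spans six letter names (G-A-B-C-D-E) — that makes it a sixth of some quality.
Counting semitones, G#4→E#5 is 9, which is the major sixth.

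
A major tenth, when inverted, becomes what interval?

m6

First reduce the compound major tenth to its simple form, a major third.
The rule of nine gives the new number: 9 − 3 = 6, so a third becomes a sixth.
The quality also flips — major becomes minor — giving a minor sixth.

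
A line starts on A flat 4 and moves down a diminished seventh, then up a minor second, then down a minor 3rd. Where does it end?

Down a diminished seventh from Ab4: B3 (9 semitones down).
A minor second up from B3 is C4.
C4 down a minor third → A3 (3 semitones).

A 3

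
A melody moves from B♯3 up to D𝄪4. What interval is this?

major 3rd

B to D spans three letter names (B-C-D), so the interval is some kind of third.
Counting semitones, B#3→D##4 is 4, which is the major third.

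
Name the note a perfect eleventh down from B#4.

F##3

Four letters down from B (plus an octave) reaches F.
Moving 17 semitones down from B#4 (the size of a perfect eleventh) reaches F##3.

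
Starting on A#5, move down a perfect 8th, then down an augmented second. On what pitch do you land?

G4

A perfect octave down from A#5 is A#4.
An augmented second down from A#4 is G4.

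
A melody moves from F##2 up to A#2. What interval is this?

F to A spans three letter names (F-G-A), so the interval is some kind of third.
A major third would be 4 semitones, but F##2 to A#2 is 3 — one semitone narrower, making it a minor third.

minor 3rd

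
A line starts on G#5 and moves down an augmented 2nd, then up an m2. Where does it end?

Down an augmented second from G#5: F5 (3 semitones down).
A minor second up from F5 is Gb5.

Gb5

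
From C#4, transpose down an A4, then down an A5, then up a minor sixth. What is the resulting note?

An augmented fourth down from C#4 is G3.
Down an augmented fifth from G3: Cb3 (8 semitones down).
Cb3 up a minor sixth → Abb3 (8 semitones).

Abb3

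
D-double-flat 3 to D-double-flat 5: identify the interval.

perfect fifteenth

D to D is the same letter name, plus 2 octaves, so the interval is some kind of fifteenth.
Counting semitones, Dbb3→Dbb5 is 24, which is the perfect fifteenth.
(Equivalently, a compound perfect octave: a perfect octave plus an octave.)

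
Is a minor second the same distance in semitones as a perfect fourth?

No

1 semitone (minor second) vs 5 semitones (perfect fourth): not equal.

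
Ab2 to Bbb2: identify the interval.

A to B spans two letter names (A-B): a second.
Ab2 to Bbb2 is 1 semitone, a half step short of the major second (2), so this is minor.

minor second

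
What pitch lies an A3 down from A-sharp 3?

F 3

Counting three letter names down from A lands on F.
An augmented third is 5 semitones; 5 semitones down from A#3 gives F3.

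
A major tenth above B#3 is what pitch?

D##5

Counting three letter names plus an octave up from B lands on D.
A major tenth spans 16 semitones, so from B#3 the target pitch is D##5.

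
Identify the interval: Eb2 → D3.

E to D spans seven letter names (E-F-G-A-B-C-D) — that makes it a seventh of some quality.
Eb2 to D3 is 11 semitones, matching the major seventh exactly, so the quality is major.

major seventh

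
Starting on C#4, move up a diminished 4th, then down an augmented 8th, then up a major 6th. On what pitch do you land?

Db4

Up a diminished fourth from C#4: F4 (4 semitones up).
An augmented octave down from F4 is Fb3.
A major sixth up from Fb3 is Db4.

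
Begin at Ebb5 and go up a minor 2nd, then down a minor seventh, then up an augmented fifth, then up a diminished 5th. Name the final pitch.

Abb5

Up a minor second from Ebb5: Fbb5 (1 semitone up).
A minor seventh down from Fbb5 is Gbb4.
An augmented fifth up from Gbb4 is Db5.
Up a diminished fifth from Db5: Abb5 (6 semitones up).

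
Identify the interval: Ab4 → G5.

major seventh

A to G spans seven letter names (A-B-C-D-E-F-G), so the interval is some kind of seventh.
The major seventh spans 11 semitones, and Ab4 to G5 is exactly 11 semitones — so this is a major seventh.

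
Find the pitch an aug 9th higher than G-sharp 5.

Counting two letter names plus an octave up from G lands on A.
Moving 15 semitones up from G#5 (the size of an augmented ninth) reaches A##6.

A-double-sharp 6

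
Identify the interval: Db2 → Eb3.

major ninth

D to E spans two letter names (D-E), plus an octave — that makes it a ninth of some quality.
Counting semitones, Db2→Eb3 is 14, which is the major ninth.
(Equivalently, a compound major second: a major second plus an octave.)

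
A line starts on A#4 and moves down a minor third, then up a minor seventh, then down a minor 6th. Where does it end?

A minor third down from A#4 is F##4.
Up a minor seventh from F##4: E#5 (10 semitones up).
A minor sixth down from E#5 is G##4.

G##4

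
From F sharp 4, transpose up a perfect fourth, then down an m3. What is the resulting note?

G sharp 4

A perfect fourth up from F#4 is B4.
B4 down a minor third → G#4 (3 semitones).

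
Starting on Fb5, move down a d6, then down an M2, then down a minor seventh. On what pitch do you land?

A3

Fb5 down a diminished sixth → A4 (7 semitones).
A major second down from A4 is G4.
G4 down a minor seventh → A3 (10 semitones).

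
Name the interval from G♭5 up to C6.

G to C spans four letter names (G-A-B-C) — that makes it a fourth of some quality.
Gb5 to C6 spans 6 semitones — one semitone wider than the perfect fourth (5) — giving an augmented fourth.

augmented 4th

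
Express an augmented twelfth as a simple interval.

Subtracting seven from the interval number removes an octave: 12 − 7 = 5.
So an augmented twelfth is an octave plus an augmented fifth. The quality is unchanged.

augmented 5th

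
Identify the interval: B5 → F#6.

perfect 5th

B to F spans five letter names (B-C-D-E-F), so the interval is some kind of fifth.
B5 to F#6 is 7 semitones, matching the perfect fifth exactly, so the quality is perfect.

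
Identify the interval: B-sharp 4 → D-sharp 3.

Descending from B#4 to D#3 is the same interval as ascending D#3 to B#4.
D to B spans six letter names (D-E-F-G-A-B), plus an octave, so the interval is some kind of thirteenth.
D#3 to B#4 is 21 semitones, matching the major thirteenth exactly, so the quality is major.
(Equivalently, a compound major sixth: a major sixth plus an octave.)

major thirteenth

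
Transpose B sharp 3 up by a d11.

Four letters up from B (plus an octave) reaches E.
Moving 16 semitones up from B#3 (the size of a diminished eleventh) reaches E5.

E 5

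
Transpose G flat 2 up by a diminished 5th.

D double-flat 3

The fifth takes the letter from G up to D.
Moving 6 semitones up from Gb2 (the size of a diminished fifth) reaches Dbb3.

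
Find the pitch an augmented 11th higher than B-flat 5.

E 7

The eleventh's letter: B up four letter names plus an octave → E.
Moving 18 semitones up from Bb5 (the size of an augmented eleventh) reaches E7.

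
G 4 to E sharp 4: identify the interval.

Descending from G4 to E#4 is the same interval as ascending E#4 to G4.
E to G spans three letter names (E-F-G), so the interval is some kind of third.
A major third would be 4 semitones; E#4 to G4 is 2, two semitones narrower, so the interval is diminished.

diminished 3rd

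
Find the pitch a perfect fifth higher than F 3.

C 4

Counting five letter names up from F lands on C.
A perfect fifth spans 7 semitones, so from F3 the target pitch is C4.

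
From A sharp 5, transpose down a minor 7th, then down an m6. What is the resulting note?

D double-sharp 4

A minor seventh down from A#5 is B#4.
A minor sixth down from B#4 is D##4.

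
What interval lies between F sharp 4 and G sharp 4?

F to G spans two letter names (F-G) — that makes it a second of some quality.
The major second spans 2 semitones, and F#4 to G#4 is exactly 2 semitones — so this is a major second.

major second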